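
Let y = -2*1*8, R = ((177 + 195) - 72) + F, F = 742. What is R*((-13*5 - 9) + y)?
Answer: -93780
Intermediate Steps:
R = 1042 (R = ((177 + 195) - 72) + 742 = (372 - 72) + 742 = 300 + 742 = 1042)
y = -16 (y = -2*8 = -16)
R*((-13*5 - 9) + y) = 1042*((-13*5 - 9) - 16) = 1042*((-65 - 9) - 16) = 1042*(-74 - 16) = 1042*(-90) = -93780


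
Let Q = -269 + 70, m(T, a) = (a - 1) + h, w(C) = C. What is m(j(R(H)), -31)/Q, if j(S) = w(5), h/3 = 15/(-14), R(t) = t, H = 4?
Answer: 493/2786 ≈ 0.17696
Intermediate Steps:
h = -45/14 (h = 3*(15/(-14)) = 3*(15*(-1/14)) = 3*(-15/14) = -45/14 ≈ -3.2143)
j(S) = 5
m(T, a) = -59/14 + a (m(T, a) = (a - 1) - 45/14 = (-1 + a) - 45/14 = -59/14 + a)
Q = -199
m(j(R(H)), -31)/Q = (-59/14 - 31)/(-199) = -493/14*(-1/199) = 493/2786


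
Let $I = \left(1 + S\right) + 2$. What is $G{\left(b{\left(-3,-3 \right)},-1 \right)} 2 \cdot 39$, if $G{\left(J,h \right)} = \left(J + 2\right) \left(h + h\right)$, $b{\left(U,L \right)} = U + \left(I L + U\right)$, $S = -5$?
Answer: $-312$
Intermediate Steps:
$I = -2$ ($I = \left(1 - 5\right) + 2 = -4 + 2 = -2$)
$b{\left(U,L \right)} = - 2 L + 2 U$ ($b{\left(U,L \right)} = U - \left(- U + 2 L\right) = - 2 L + 2 U$)
$G{\left(J,h \right)} = 2 h \left(2 + J\right)$ ($G{\left(J,h \right)} = \left(2 + J\right) 2 h = 2 h \left(2 + J\right)$)
$G{\left(b{\left(-3,-3 \right)},-1 \right)} 2 \cdot 39 = 2 \left(-1\right) \left(2 + \left(\left(-2\right) \left(-3\right) + 2 \left(-3\right)\right)\right) 2 \cdot 39 = 2 \left(-1\right) \left(2 + \left(6 - 6\right)\right) 2 \cdot 39 = 2 \left(-1\right) \left(2 + 0\right) 2 \cdot 39 = 2 \left(-1\right) 2 \cdot 2 \cdot 39 = \left(-4\right) 2 \cdot 39 = \left(-8\right) 39 = -312$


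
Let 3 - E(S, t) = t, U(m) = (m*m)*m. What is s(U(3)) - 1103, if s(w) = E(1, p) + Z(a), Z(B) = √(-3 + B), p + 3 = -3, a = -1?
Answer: -1094 + 2*I ≈ -1094.0 + 2.0*I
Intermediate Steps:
p = -6 (p = -3 - 3 = -6)
U(m) = m³ (U(m) = m²*m = m³)
E(S, t) = 3 - t
s(w) = 9 + 2*I (s(w) = (3 - 1*(-6)) + √(-3 - 1) = (3 + 6) + √(-4) = 9 + 2*I)
s(U(3)) - 1103 = (9 + 2*I) - 1103 = -1094 + 2*I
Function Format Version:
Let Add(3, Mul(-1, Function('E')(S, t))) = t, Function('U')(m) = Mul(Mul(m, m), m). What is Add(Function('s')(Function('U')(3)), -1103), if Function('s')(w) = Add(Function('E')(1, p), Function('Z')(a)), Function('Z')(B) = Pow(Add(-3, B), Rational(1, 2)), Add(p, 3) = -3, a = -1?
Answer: Add(-1094, Mul(2, I)) ≈ Add(-1094.0, Mul(2.0000, I))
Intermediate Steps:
p = -6 (p = Add(-3, -3) = -6)
Function('U')(m) = Pow(m, 3) (Function('U')(m) = Mul(Pow(m, 2), m) = Pow(m, 3))
Function('E')(S, t) = Add(3, Mul(-1, t))
Function('s')(w) = Add(9, Mul(2, I)) (Function('s')(w) = Add(Add(3, Mul(-1, -6)), Pow(Add(-3, -1), Rational(1, 2))) = Add(Add(3, 6), Pow(-4, Rational(1, 2))) = Add(9, Mul(2, I)))
Add(Function('s')(Function('U')(3)), -1103) = Add(Add(9, Mul(2, I)), -1103) = Add(-1094, Mul(2, I))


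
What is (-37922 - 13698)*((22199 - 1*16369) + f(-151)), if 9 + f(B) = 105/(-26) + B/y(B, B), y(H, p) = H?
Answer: -3904201270/13 ≈ -3.0032e+8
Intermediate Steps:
f(B) = -313/26 (f(B) = -9 + (105/(-26) + B/B) = -9 + (105*(-1/26) + 1) = -9 + (-105/26 + 1) = -9 - 79/26 = -313/26)
(-37922 - 13698)*((22199 - 1*16369) + f(-151)) = (-37922 - 13698)*((22199 - 1*16369) - 313/26) = -51620*((22199 - 16369) - 313/26) = -51620*(5830 - 313/26) = -51620*151267/26 = -3904201270/13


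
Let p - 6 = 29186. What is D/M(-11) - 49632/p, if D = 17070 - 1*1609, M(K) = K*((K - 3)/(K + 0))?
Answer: -56504045/51086 ≈ -1106.1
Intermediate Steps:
M(K) = -3 + K (M(K) = K*((-3 + K)/K) = -3 + K)
p = 29192 (p = 6 + 29186 = 29192)
D = 15461 (D = 17070 - 1609 = 15461)
D/M(-11) - 49632/p = 15461/(-3 - 11) - 49632/29192 = 15461/(-14) - 49632*1/29192 = 15461*(-1/14) - 6204/3649 = -15461/14 - 6204/3649 = -56504045/51086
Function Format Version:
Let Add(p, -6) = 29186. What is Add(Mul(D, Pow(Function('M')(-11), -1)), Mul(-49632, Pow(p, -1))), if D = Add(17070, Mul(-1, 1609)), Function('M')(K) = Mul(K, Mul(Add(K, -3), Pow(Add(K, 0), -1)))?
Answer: Rational(-56504045, 51086) ≈ -1106.1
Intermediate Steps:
Function('M')(K) = Add(-3, K) (Function('M')(K) = Mul(K, Mul(Add(-3, K), Pow(K, -1))) = Mul(K, Mul(Pow(K, -1), Add(-3, K))) = Add(-3, K))
p = 29192 (p = Add(6, 29186) = 29192)
D = 15461 (D = Add(17070, -1609) = 15461)
Add(Mul(D, Pow(Function('M')(-11), -1)), Mul(-49632, Pow(p, -1))) = Add(Mul(15461, Pow(Add(-3, -11), -1)), Mul(-49632, Pow(29192, -1))) = Add(Mul(15461, Pow(-14, -1)), Mul(-49632, Rational(1, 29192))) = Add(Mul(15461, Rational(-1, 14)), Rational(-6204, 3649)) = Add(Rational(-15461, 14), Rational(-6204, 3649)) = Rational(-56504045, 51086)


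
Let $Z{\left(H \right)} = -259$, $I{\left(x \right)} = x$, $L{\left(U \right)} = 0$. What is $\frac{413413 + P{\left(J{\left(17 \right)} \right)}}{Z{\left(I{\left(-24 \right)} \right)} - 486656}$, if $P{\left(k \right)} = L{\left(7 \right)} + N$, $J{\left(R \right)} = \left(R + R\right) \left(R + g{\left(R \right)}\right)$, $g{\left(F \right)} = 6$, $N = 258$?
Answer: $- \frac{413671}{486915} \approx -0.84958$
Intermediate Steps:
$J{\left(R \right)} = 2 R \left(6 + R\right)$ ($J{\left(R \right)} = \left(R + R\right) \left(R + 6\right) = 2 R \left(6 + R\right)$)
$P{\left(k \right)} = 258$ ($P{\left(k \right)} = 0 + 258 = 258$)
$\frac{413413 + P{\left(J{\left(17 \right)} \right)}}{Z{\left(I{\left(-24 \right)} \right)} - 486656} = \frac{413413 + 258}{-259 - 486656} = \frac{413671}{-486915} = 413671 \left(- \frac{1}{486915}\right) = - \frac{413671}{486915}$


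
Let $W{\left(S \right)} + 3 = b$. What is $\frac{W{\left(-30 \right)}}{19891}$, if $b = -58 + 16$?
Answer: $- \frac{45}{19891} \approx -0.0022623$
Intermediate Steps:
$b = -42$
$W{\left(S \right)} = -45$ ($W{\left(S \right)} = -3 - 42 = -45$)
$\frac{W{\left(-30 \right)}}{19891} = - \frac{45}{19891}$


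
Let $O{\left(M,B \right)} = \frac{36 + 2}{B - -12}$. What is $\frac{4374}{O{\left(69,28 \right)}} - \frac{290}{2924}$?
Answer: $\frac{127893005}{27778} \approx 4604.1$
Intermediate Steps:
$O{\left(M,B \right)} = \frac{38}{12 + B}$ ($O{\left(M,B \right)} = \frac{38}{B + 12} = \frac{38}{12 + B}$)
$\frac{4374}{O{\left(69,28 \right)}} - \frac{290}{2924} = \frac{4374}{38 \frac{1}{12 + 28}} - \frac{290}{2924} = \frac{4374}{38 \cdot \frac{1}{40}} - \frac{145}{1462} = \frac{4374}{\frac{19}{20}} - \frac{145}{1462} = 4374 \cdot \frac{20}{19} - \frac{145}{1462} = \frac{87480}{19} - \frac{145}{1462} = \frac{127893005}{27778}$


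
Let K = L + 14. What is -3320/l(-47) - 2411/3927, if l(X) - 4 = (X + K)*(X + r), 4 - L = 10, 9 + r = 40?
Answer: -3637937/616539 ≈ -5.9006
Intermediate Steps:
r = 31 (r = -9 + 40 = 31)
L = -6 (L = 4 - 1*10 = 4 - 10 = -6)
K = 8 (K = -6 + 14 = 8)
l(X) = 4 + (8 + X)*(31 + X) (l(X) = 4 + (X + 8)*(X + 31) = 4 + (8 + X)*(31 + X))
-3320/l(-47) - 2411/3927 = -3320/(252 + (-47)**2 + 39*(-47)) - 2411/3927 = -3320/(252 + 2209 - 1833) - 2411*1/3927 = -3320/628 - 2411/3927 = -3320*1/628 - 2411/3927 = -830/157 - 2411/3927 = -3637937/616539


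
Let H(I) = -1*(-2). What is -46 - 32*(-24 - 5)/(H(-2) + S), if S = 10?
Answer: 94/3 ≈ 31.333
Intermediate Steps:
H(I) = 2
-46 - 32*(-24 - 5)/(H(-2) + S) = -46 - 32*(-24 - 5)/(2 + 10) = -46 - (-928)/12 = -46 - 32*(-29/12) = -46 + 232/3 = 94/3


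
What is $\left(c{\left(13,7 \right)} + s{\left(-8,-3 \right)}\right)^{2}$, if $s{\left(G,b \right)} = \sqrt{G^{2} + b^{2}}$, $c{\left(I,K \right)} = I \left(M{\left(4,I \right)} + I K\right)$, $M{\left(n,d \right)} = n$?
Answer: $\left(1235 + \sqrt{73}\right)^{2} \approx 1.5464 \cdot 10^{6}$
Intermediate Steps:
$c{\left(I,K \right)} = I \left(4 + I K\right)$
$\left(c{\left(13,7 \right)} + s{\left(-8,-3 \right)}\right)^{2} = \left(13 \left(4 + 13 \cdot 7\right) + \sqrt{\left(-8\right)^{2} + \left(-3\right)^{2}}\right)^{2} = \left(13 \left(4 + 91\right) + \sqrt{64 + 9}\right)^{2} = \left(13 \cdot 95 + \sqrt{73}\right)^{2} = \left(1235 + \sqrt{73}\right)^{2}$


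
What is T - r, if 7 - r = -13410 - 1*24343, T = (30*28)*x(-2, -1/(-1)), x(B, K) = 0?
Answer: -37760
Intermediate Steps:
T = 0 (T = (30*28)*0 = 840*0 = 0)
r = 37760 (r = 7 - (-13410 - 1*24343) = 7 - (-13410 - 24343) = 7 - 1*(-37753) = 7 + 37753 = 37760)
T - r = 0 - 1*37760 = 0 - 37760 = -37760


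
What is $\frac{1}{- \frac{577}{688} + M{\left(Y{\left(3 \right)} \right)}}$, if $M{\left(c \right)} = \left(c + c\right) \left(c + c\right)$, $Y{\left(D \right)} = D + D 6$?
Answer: $\frac{688}{1213055} \approx 0.00056716$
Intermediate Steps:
$Y{\left(D \right)} = 7 D$ ($Y{\left(D \right)} = D + 6 D = 7 D$)
$M{\left(c \right)} = 4 c^{2}$ ($M{\left(c \right)} = 2 c 2 c = 4 c^{2}$)
$\frac{1}{- \frac{577}{688} + M{\left(Y{\left(3 \right)} \right)}} = \frac{1}{- \frac{577}{688} + 4 \left(7 \cdot 3\right)^{2}} = \frac{1}{\left(-577\right) \frac{1}{688} + 4 \cdot 21^{2}} = \frac{1}{- \frac{577}{688} + 4 \cdot 441} = \frac{1}{- \frac{577}{688} + 1764} = \frac{1}{\frac{1213055}{688}} = \frac{688}{1213055}$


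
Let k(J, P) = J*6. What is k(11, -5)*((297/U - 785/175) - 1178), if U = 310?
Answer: -16921839/217 ≈ -77981.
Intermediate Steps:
k(J, P) = 6*J
k(11, -5)*((297/U - 785/175) - 1178) = (6*11)*((297/310 - 785/175) - 1178) = 66*((297*(1/310) - 785*1/175) - 1178) = 66*((297/310 - 157/35) - 1178) = 66*(-1531/434 - 1178) = 66*(-512783/434) = -16921839/217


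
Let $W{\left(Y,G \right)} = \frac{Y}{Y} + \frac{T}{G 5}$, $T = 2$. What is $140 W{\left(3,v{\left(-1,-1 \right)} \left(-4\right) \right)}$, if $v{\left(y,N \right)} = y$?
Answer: $154$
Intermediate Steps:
$W{\left(Y,G \right)} = 1 + \frac{2}{5 G}$ ($W{\left(Y,G \right)} = \frac{Y}{Y} + \frac{2}{G 5} = 1 + \frac{2}{5 G}$)
$140 W{\left(3,v{\left(-1,-1 \right)} \left(-4\right) \right)} = 140 \frac{\frac{2}{5} - -4}{\left(-1\right) \left(-4\right)} = 140 \frac{\frac{2}{5} + 4}{4} = 140 \cdot \frac{1}{4} \cdot \frac{22}{5} = 140 \cdot \frac{11}{10} = 154$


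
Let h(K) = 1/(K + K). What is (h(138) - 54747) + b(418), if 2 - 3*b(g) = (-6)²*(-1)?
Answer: -15106675/276 ≈ -54734.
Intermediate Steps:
b(g) = 38/3 (b(g) = ⅔ - (-6)²*(-1)/3 = ⅔ - 12*(-1) = ⅔ - ⅓*(-36) = ⅔ + 12 = 38/3)
h(K) = 1/(2*K)
(h(138) - 54747) + b(418) = ((½)/138 - 54747) + 38/3 = ((½)*(1/138) - 54747) + 38/3 = (1/276 - 54747) + 38/3 = -15110171/276 + 38/3 = -15106675/276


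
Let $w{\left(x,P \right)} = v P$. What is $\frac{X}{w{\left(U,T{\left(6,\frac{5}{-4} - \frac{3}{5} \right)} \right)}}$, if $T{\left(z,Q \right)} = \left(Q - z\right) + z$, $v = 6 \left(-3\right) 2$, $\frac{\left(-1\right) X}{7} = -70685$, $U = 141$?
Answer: $\frac{2473975}{333} \approx 7429.4$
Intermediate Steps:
$X = 494795$ ($X = \left(-7\right) \left(-70685\right) = 494795$)
$v = -36$ ($v = \left(-18\right) 2 = -36$)
$T{\left(z,Q \right)} = Q$
$w{\left(x,P \right)} = - 36 P$
$\frac{X}{w{\left(U,T{\left(6,\frac{5}{-4} - \frac{3}{5} \right)} \right)}} = \frac{494795}{\left(-36\right) \left(\frac{5}{-4} - \frac{3}{5}\right)} = \frac{494795}{\left(-36\right) \left(5 \left(- \frac{1}{4}\right) - \frac{3}{5}\right)} = \frac{494795}{\left(-36\right) \left(- \frac{5}{4} - \frac{3}{5}\right)} = \frac{494795}{\left(-36\right) \left(- \frac{37}{20}\right)} = \frac{494795}{\frac{333}{5}} = 494795 \cdot \frac{5}{333} = \frac{2473975}{333}$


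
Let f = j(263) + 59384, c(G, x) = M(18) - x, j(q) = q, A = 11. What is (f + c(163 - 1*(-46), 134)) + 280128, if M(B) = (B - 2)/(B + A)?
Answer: 9849605/29 ≈ 3.3964e+5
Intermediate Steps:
M(B) = (-2 + B)/(11 + B) (M(B) = (B - 2)/(B + 11) = (-2 + B)/(11 + B))
c(G, x) = 16/29 - x (c(G, x) = (-2 + 18)/(11 + 18) - x = 16/29 - x)
f = 59647 (f = 263 + 59384 = 59647)
(f + c(163 - 1*(-46), 134)) + 280128 = (59647 + (16/29 - 1*134)) + 280128 = (59647 + (16/29 - 134)) + 280128 = (59647 - 3870/29) + 280128 = 1725893/29 + 280128 = 9849605/29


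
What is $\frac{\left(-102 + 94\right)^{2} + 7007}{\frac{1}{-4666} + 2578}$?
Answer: $\frac{10997762}{4009649} \approx 2.7428$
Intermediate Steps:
$\frac{\left(-102 + 94\right)^{2} + 7007}{\frac{1}{-4666} + 2578} = \frac{\left(-8\right)^{2} + 7007}{- \frac{1}{4666} + 2578} = \frac{64 + 7007}{\frac{12028947}{4666}} = 7071 \cdot \frac{4666}{12028947} = \frac{10997762}{4009649}$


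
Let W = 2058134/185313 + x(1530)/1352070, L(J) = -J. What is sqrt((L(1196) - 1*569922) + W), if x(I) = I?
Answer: I*sqrt(4426316961005977320737721)/2783957199 ≈ 755.72*I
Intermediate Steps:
W = 30922497403/2783957199 (W = 2058134/185313 + 1530/1352070 = 2058134*(1/185313) + 1530*(1/1352070) = 2058134/185313 + 17/15023 = 30922497403/2783957199 ≈ 11.107)
sqrt((L(1196) - 1*569922) + W) = sqrt((-1*1196 - 1*569922) + 30922497403/2783957199) = sqrt((-1196 - 569922) + 30922497403/2783957199) = sqrt(-571118 + 30922497403/2783957199) = sqrt(-1589937145081079/2783957199) = I*sqrt(4426316961005977320737721)/2783957199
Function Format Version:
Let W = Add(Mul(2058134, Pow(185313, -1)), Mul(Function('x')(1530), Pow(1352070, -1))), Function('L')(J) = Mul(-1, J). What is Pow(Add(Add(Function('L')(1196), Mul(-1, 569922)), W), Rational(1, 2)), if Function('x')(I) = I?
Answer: Mul(Rational(1, 2783957199), I, Pow(4426316961005977320737721, Rational(1, 2))) ≈ Mul(755.72, I)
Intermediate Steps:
W = Rational(30922497403, 2783957199) (W = Add(Mul(2058134, Pow(185313, -1)), Mul(1530, Pow(1352070, -1))) = Add(Mul(2058134, Rational(1, 185313)), Mul(1530, Rational(1, 1352070))) = Add(Rational(2058134, 185313), Rational(17, 15023)) = Rational(30922497403, 2783957199) ≈ 11.107)
Pow(Add(Add(Function('L')(1196), Mul(-1, 569922)), W), Rational(1, 2)) = Pow(Add(Add(Mul(-1, 1196), Mul(-1, 569922)), Rational(30922497403, 2783957199)), Rational(1, 2)) = Pow(Add(Add(-1196, -569922), Rational(30922497403, 2783957199)), Rational(1, 2)) = Pow(Add(-571118, Rational(30922497403, 2783957199)), Rational(1, 2)) = Pow(Rational(-1589937145081079, 2783957199), Rational(1, 2)) = Mul(Rational(1, 2783957199), I, Pow(4426316961005977320737721, Rational(1, 2)))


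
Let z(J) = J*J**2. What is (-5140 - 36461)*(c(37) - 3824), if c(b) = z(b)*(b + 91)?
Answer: -269564495760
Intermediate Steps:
z(J) = J**3
c(b) = b**3*(91 + b) (c(b) = b**3*(b + 91) = b**3*(91 + b))
(-5140 - 36461)*(c(37) - 3824) = (-5140 - 36461)*(37**3*(91 + 37) - 3824) = -41601*(50653*128 - 3824) = -41601*(6483584 - 3824) = -41601*6479760 = -269564495760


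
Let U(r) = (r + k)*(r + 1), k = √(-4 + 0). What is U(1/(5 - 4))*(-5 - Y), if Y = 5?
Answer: -20 - 40*I ≈ -20.0 - 40.0*I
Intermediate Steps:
k = 2*I (k = √(-4) = 2*I ≈ 2.0*I)
U(r) = (1 + r)*(r + 2*I) (U(r) = (r + 2*I)*(r + 1) = (r + 2*I)*(1 + r) = (1 + r)*(r + 2*I))
U(1/(5 - 4))*(-5 - Y) = (1/(5 - 4) + (1/(5 - 4))² + 2*I + 2*I/(5 - 4))*(-5 - 1*5) = (1/1 + (1/1)² + 2*I + 2*I/1)*(-5 - 5) = (1 + 1² + 2*I + 2*I*1)*(-10) = (1 + 1 + 2*I + 2*I)*(-10) = (2 + 4*I)*(-10) = -20 - 40*I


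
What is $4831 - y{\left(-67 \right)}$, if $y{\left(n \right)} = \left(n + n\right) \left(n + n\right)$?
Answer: $-13125$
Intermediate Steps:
$y{\left(n \right)} = 4 n^{2}$ ($y{\left(n \right)} = 2 n 2 n = 4 n^{2}$)
$4831 - y{\left(-67 \right)} = 4831 - 4 \left(-67\right)^{2} = 4831 - 4 \cdot 4489 = 4831 - 17956 = -13125$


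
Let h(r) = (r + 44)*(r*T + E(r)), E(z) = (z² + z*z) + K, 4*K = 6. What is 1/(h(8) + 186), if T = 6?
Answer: 1/9416 ≈ 0.00010620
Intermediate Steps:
K = 3/2 (K = (¼)*6 = 3/2 ≈ 1.5000)
E(z) = 3/2 + 2*z² (E(z) = (z² + z*z) + 3/2 = (z² + z²) + 3/2 = 2*z² + 3/2 = 3/2 + 2*z²)
h(r) = (44 + r)*(3/2 + 2*r² + 6*r) (h(r) = (r + 44)*(r*6 + (3/2 + 2*r²)) = (44 + r)*(6*r + (3/2 + 2*r²)) = (44 + r)*(3/2 + 2*r² + 6*r))
1/(h(8) + 186) = 1/((66 + 2*8³ + 94*8² + (531/2)*8) + 186) = 1/((66 + 2*512 + 94*64 + 2124) + 186) = 1/((66 + 1024 + 6016 + 2124) + 186) = 1/(9230 + 186) = 1/9416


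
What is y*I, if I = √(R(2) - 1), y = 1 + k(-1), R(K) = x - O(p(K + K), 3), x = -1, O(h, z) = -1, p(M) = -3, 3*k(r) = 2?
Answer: 5*I/3 ≈ 1.6667*I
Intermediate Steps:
k(r) = ⅔ (k(r) = (⅓)*2 = ⅔)
R(K) = 0 (R(K) = -1 - 1*(-1) = -1 + 1 = 0)
y = 5/3 (y = 1 + ⅔ = 5/3 ≈ 1.6667)
I
y*I = 5*I/3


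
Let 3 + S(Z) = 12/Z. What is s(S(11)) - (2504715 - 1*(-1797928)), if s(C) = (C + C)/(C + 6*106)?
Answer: -10003644989/2325 ≈ -4.3026e+6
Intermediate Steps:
S(Z) = -3 + 12/Z
s(C) = 2*C/(636 + C) (s(C) = (2*C)/(C + 636) = (2*C)/(636 + C) = 2*C/(636 + C))
s(S(11)) - (2504715 - 1*(-1797928)) = 2*(-3 + 12/11)/(636 + (-3 + 12/11)) - (2504715 - 1*(-1797928)) = 2*(-3 + 12*(1/11))/(636 + (-3 + 12*(1/11))) - (2504715 + 1797928) = 2*(-3 + 12/11)/(636 + (-3 + 12/11)) - 1*4302643 = 2*(-21/11)/(636 - 21/11) - 4302643 = 2*(-21/11)/(6975/11) - 4302643 = 2*(-21/11)*(11/6975) - 4302643 = -14/2325 - 4302643 = -10003644989/2325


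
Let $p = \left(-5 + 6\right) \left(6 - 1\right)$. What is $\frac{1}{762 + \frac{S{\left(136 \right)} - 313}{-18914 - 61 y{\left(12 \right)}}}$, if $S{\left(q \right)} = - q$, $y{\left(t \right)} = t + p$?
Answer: $\frac{19951}{15203111} \approx 0.0013123$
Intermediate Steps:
$p = 5$ ($p = 1 \cdot 5 = 5$)
$y{\left(t \right)} = 5 + t$ ($y{\left(t \right)} = t + 5 = 5 + t$)
$\frac{1}{762 + \frac{S{\left(136 \right)} - 313}{-18914 - 61 y{\left(12 \right)}}} = \frac{1}{762 + \frac{\left(-1\right) 136 - 313}{-18914 - 61 \left(5 + 12\right)}} = \frac{1}{762 + \frac{-136 - 313}{-18914 - 1037}} = \frac{1}{762 - \frac{449}{-18914 - 1037}} = \frac{1}{762 - \frac{449}{-19951}} = \frac{1}{762 - - \frac{449}{19951}} = \frac{1}{762 + \frac{449}{19951}} = \frac{1}{\frac{15203111}{19951}} = \frac{19951}{15203111}$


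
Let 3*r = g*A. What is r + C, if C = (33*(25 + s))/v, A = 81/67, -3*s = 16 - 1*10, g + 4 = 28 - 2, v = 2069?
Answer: 1279839/138623 ≈ 9.2325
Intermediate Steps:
g = 22 (g = -4 + (28 - 2) = -4 + 26 = 22)
s = -2 (s = -(16 - 1*10)/3 = -(16 - 10)/3 = -1/3*6 = -2)
A = 81/67 (A = 81*(1/67) = 81/67 ≈ 1.2090)
C = 759/2069 (C = (33*(25 - 2))/2069 = (33*23)*(1/2069) = 759*(1/2069) = 759/2069 ≈ 0.36684)
r = 594/67 (r = (22*(81/67))/3 = (1/3)*(1782/67) = 594/67 ≈ 8.8657)
r + C = 594/67 + 759/2069 = 1279839/138623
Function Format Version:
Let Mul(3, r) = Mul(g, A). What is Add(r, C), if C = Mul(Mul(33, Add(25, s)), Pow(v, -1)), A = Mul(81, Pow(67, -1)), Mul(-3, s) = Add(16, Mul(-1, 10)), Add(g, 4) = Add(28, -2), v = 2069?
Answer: Rational(1279839, 138623) ≈ 9.2325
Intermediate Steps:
g = 22 (g = Add(-4, Add(28, -2)) = Add(-4, 26) = 22)
s = -2 (s = Mul(Rational(-1, 3), Add(16, Mul(-1, 10))) = Mul(Rational(-1, 3), Add(16, -10)) = Mul(Rational(-1, 3), 6) = -2)
A = Rational(81, 67) (A = Mul(81, Rational(1, 67)) = Rational(81, 67) ≈ 1.2090)
C = Rational(759, 2069) (C = Mul(Mul(33, Add(25, -2)), Pow(2069, -1)) = Mul(Mul(33, 23), Rational(1, 2069)) = Mul(759, Rational(1, 2069)) = Rational(759, 2069) ≈ 0.36684)
r = Rational(594, 67) (r = Mul(Rational(1, 3), Mul(22, Rational(81, 67))) = Mul(Rational(1, 3), Rational(1782, 67)) = Rational(594, 67) ≈ 8.8657)
Add(r, C) = Add(Rational(594, 67), Rational(759, 2069)) = Rational(1279839, 138623)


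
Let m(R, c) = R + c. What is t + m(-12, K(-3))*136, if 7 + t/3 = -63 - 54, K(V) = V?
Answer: -2412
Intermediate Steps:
t = -372 (t = -21 + 3*(-63 - 54) = -21 + 3*(-117) = -21 - 351 = -372)
t + m(-12, K(-3))*136 = -372 + (-12 - 3)*136 = -372 - 15*136 = -372 - 2040 = -2412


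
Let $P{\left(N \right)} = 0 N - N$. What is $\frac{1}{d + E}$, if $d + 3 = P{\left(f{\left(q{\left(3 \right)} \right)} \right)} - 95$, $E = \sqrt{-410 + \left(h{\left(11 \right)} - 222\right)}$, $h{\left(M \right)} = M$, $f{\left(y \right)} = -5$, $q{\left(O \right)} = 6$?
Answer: $- \frac{31}{3090} - \frac{i \sqrt{69}}{3090} \approx -0.010032 - 0.0026882 i$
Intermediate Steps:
$P{\left(N \right)} = - N$ ($P{\left(N \right)} = 0 - N = - N$)
$E = 3 i \sqrt{69}$ ($E = \sqrt{-410 + \left(11 - 222\right)} = \sqrt{-410 - 211} = \sqrt{-621} = 3 i \sqrt{69} \approx 24.92 i$)
$d = -93$ ($d = -3 - 90 = -93$)
$\frac{1}{d + E} = \frac{1}{-93 + 3 i \sqrt{69}}$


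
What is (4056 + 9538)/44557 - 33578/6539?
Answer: -1407243780/291358223 ≈ -4.8299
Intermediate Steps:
(4056 + 9538)/44557 - 33578/6539 = 13594*(1/44557) - 33578*1/6539 = 13594/44557 - 33578/6539 = -1407243780/291358223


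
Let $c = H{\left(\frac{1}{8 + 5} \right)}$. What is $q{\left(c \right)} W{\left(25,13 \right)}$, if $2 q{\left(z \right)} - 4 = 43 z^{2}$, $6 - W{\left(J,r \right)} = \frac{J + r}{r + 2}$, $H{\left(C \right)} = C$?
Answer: $\frac{1438}{195} \approx 7.3744$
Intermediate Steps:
$W{\left(J,r \right)} = 6 - \frac{J + r}{2 + r}$ ($W{\left(J,r \right)} = 6 - \frac{J + r}{r + 2} = 6 - \frac{J + r}{2 + r}$)
$c = \frac{1}{13}$ ($c = \frac{1}{8 + 5} = \frac{1}{13} \approx 0.076923$)
$q{\left(z \right)} = 2 + \frac{43 z^{2}}{2}$
$q{\left(c \right)} W{\left(25,13 \right)} = \left(2 + \frac{43}{2 \cdot 169}\right) \frac{12 - 25 + 5 \cdot 13}{2 + 13} = \left(2 + \frac{43}{2} \cdot \frac{1}{169}\right) \frac{12 - 25 + 65}{15} = \left(2 + \frac{43}{338}\right) \frac{1}{15} \cdot 52 = \frac{719}{338} \cdot \frac{52}{15} = \frac{1438}{195}$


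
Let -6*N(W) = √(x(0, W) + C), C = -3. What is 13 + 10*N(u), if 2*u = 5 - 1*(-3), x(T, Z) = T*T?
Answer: 13 - 5*I*√3/3 ≈ 13.0 - 2.8868*I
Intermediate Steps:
x(T, Z) = T²
u = 4 (u = (5 - 1*(-3))/2 = (5 + 3)/2 = (½)*8 = 4)
N(W) = -I*√3/6 (N(W) = -√(0² - 3)/6 = -√(0 - 3)/6 = -I*√3/6)
13 + 10*N(u) = 13 + 10*(-I*√3/6) = 13 - 5*I*√3/3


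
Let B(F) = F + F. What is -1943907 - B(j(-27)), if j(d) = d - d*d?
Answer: -1942395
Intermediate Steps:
j(d) = d - d²
B(F) = 2*F
-1943907 - B(j(-27)) = -1943907 - 2*(-27*(1 - 1*(-27))) = -1943907 - 2*(-27*(1 + 27)) = -1943907 - 2*(-27*28) = -1943907 - 2*(-756) = -1943907 - 1*(-1512) = -1943907 + 1512 = -1942395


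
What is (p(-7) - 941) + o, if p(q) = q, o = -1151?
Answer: -2099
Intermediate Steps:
(p(-7) - 941) + o = (-7 - 941) - 1151 = -948 - 1151 = -2099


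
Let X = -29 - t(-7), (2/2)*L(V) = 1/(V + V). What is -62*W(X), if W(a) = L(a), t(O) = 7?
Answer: 31/36 ≈ 0.86111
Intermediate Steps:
L(V) = 1/(2*V) (L(V) = 1/(V + V) = 1/(2*V))
X = -36 (X = -29 - 1*7 = -29 - 7 = -36)
W(a) = 1/(2*a)
-62*W(X) = -31/(-36) = -31*(-1)/36 = -62*(-1/72) = 31/36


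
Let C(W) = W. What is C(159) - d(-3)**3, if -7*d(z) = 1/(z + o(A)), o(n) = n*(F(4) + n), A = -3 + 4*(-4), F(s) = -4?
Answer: 4458209088649/28039050872 ≈ 159.00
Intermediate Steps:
A = -19 (A = -3 - 16 = -19)
o(n) = n*(-4 + n)
d(z) = -1/(7*(437 + z)) (d(z) = -1/(7*(z - 19*(-4 - 19))) = -1/(7*(z - 19*(-23))) = -1/(7*(z + 437)) = -1/(7*(437 + z)))
C(159) - d(-3)**3 = 159 - (-1/(3059 + 7*(-3)))**3 = 159 - (-1/(3059 - 21))**3 = 159 - (-1/3038)**3 = 159 - 1*(-1/28039050872) = 159 + 1/28039050872 = 4458209088649/28039050872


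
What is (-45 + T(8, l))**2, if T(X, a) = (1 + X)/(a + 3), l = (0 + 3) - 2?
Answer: 29241/16 ≈ 1827.6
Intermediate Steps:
l = 1 (l = 3 - 2 = 1)
T(X, a) = (1 + X)/(3 + a)
(-45 + T(8, l))**2 = (-45 + (1 + 8)/(3 + 1))**2 = (-45 + 9/4)**2 = (-171/4)**2 = 29241/16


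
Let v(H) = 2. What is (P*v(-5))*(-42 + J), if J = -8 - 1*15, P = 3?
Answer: -390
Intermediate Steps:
J = -23 (J = -8 - 15 = -23)
(P*v(-5))*(-42 + J) = (3*2)*(-42 - 23) = 6*(-65) = -390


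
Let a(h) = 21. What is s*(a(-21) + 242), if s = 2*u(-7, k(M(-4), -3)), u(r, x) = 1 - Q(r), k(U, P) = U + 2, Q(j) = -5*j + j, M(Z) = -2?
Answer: -14202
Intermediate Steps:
Q(j) = -4*j
k(U, P) = 2 + U
u(r, x) = 1 + 4*r (u(r, x) = 1 - (-4)*r = 1 + 4*r)
s = -54 (s = 2*(1 + 4*(-7)) = 2*(1 - 28) = 2*(-27) = -54)
s*(a(-21) + 242) = -54*(21 + 242) = -54*263 = -14202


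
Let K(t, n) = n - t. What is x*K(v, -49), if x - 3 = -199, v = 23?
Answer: 14112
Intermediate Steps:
x = -196 (x = 3 - 199 = -196)
x*K(v, -49) = -196*(-49 - 1*23) = -196*(-49 - 23) = -196*(-72) = 14112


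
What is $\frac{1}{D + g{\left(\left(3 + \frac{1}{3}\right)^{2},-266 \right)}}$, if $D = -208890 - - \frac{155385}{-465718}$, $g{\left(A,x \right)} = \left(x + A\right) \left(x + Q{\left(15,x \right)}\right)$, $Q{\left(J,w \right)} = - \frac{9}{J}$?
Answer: $- \frac{20957310}{2953659474589} \approx -7.0954 \cdot 10^{-6}$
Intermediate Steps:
$g{\left(A,x \right)} = \left(- \frac{3}{5} + x\right) \left(A + x\right)$ ($g{\left(A,x \right)} = \left(x + A\right) \left(x - \frac{9}{15}\right) = \left(A + x\right) \left(x - \frac{3}{5}\right) = \left(A + x\right) \left(- \frac{3}{5} + x\right) = \left(- \frac{3}{5} + x\right) \left(A + x\right)$)
$D = - \frac{97283988405}{465718}$ ($D = -208890 - \left(-155385\right) \left(- \frac{1}{465718}\right) = -208890 - \frac{155385}{465718} = - \frac{97283988405}{465718} \approx -2.0889 \cdot 10^{5}$)
$\frac{1}{D + g{\left(\left(3 + \frac{1}{3}\right)^{2},-266 \right)}} = \frac{1}{- \frac{97283988405}{465718} + \left(\left(-266\right)^{2} - \frac{3 \left(3 + \frac{1}{3}\right)^{2}}{5} - - \frac{798}{5} + \left(3 + \frac{1}{3}\right)^{2} \left(-266\right)\right)} = \frac{1}{- \frac{97283988405}{465718} + \left(70756 - \frac{3 \left(3 + \frac{1}{3}\right)^{2}}{5} + \frac{798}{5} + \left(3 + \frac{1}{3}\right)^{2} \left(-266\right)\right)} = \frac{1}{- \frac{97283988405}{465718} + \left(70756 - \frac{3 \left(\frac{10}{3}\right)^{2}}{5} + \frac{798}{5} + \left(\frac{10}{3}\right)^{2} \left(-266\right)\right)} = \frac{1}{- \frac{97283988405}{465718} + \left(70756 - \frac{20}{3} + \frac{798}{5} + \frac{100}{9} \left(-266\right)\right)} = \frac{1}{- \frac{97283988405}{465718} + \left(70756 - \frac{20}{3} + \frac{798}{5} - \frac{26600}{9}\right)} = \frac{1}{- \frac{97283988405}{465718} + \frac{3057902}{45}} = \frac{1}{- \frac{2953659474589}{20957310}} = - \frac{20957310}{2953659474589}$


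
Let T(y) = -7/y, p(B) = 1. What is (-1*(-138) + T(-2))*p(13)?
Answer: 283/2 ≈ 141.50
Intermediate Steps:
(-1*(-138) + T(-2))*p(13) = (-1*(-138) - 7/(-2))*1 = (138 - 7*(-½))*1 = (138 + 7/2)*1 = (283/2)*1 = 283/2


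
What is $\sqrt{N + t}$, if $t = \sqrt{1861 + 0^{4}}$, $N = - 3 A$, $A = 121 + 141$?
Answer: $\sqrt{-786 + \sqrt{1861}} \approx 27.255 i$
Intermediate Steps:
$A = 262$
$N = -786$ ($N = \left(-3\right) 262 = -786$)
$t = \sqrt{1861}$ ($t = \sqrt{1861 + 0} = \sqrt{1861} \approx 43.139$)
$\sqrt{N + t} = \sqrt{-786 + \sqrt{1861}}$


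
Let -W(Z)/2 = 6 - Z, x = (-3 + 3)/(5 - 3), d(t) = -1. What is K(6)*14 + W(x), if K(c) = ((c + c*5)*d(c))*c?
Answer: -3036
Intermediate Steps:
K(c) = -6*c**2 (K(c) = ((c + c*5)*(-1))*c = ((c + 5*c)*(-1))*c = ((6*c)*(-1))*c = (-6*c)*c = -6*c**2)
x = 0 (x = 0/2 = 0*(1/2) = 0)
W(Z) = -12 + 2*Z (W(Z) = -2*(6 - Z) = -12 + 2*Z)
K(6)*14 + W(x) = -6*6**2*14 + (-12 + 2*0) = -6*36*14 + (-12 + 0) = -216*14 - 12 = -3024 - 12 = -3036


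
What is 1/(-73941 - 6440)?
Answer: -1/80381 ≈ -1.2441e-5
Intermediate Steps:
1/(-73941 - 6440) = 1/(-80381) = -1/80381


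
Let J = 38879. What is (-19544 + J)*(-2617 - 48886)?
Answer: -995810505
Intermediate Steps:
(-19544 + J)*(-2617 - 48886) = (-19544 + 38879)*(-2617 - 48886) = 19335*(-51503) = -995810505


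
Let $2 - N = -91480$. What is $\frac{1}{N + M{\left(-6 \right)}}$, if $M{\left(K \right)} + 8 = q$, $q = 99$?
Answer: $\frac{1}{91573} \approx 1.092 \cdot 10^{-5}$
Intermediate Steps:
$M{\left(K \right)} = 91$ ($M{\left(K \right)} = -8 + 99 = 91$)
$N = 91482$ ($N = 2 - -91480 = 2 + 91480 = 91482$)
$\frac{1}{N + M{\left(-6 \right)}} = \frac{1}{91482 + 91} = \frac{1}{91573}$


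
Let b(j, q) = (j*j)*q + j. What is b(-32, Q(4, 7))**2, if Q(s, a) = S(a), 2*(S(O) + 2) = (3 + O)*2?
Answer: 66585600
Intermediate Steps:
S(O) = 1 + O (S(O) = -2 + ((3 + O)*2)/2 = -2 + (6 + 2*O)/2 = -2 + (3 + O) = 1 + O)
Q(s, a) = 1 + a
b(j, q) = j + q*j**2 (b(j, q) = j**2*q + j = q*j**2 + j = j + q*j**2)
b(-32, Q(4, 7))**2 = (-32*(1 - 32*(1 + 7)))**2 = (-32*(1 - 32*8))**2 = (-32*(1 - 256))**2 = (-32*(-255))**2 = 8160**2 = 66585600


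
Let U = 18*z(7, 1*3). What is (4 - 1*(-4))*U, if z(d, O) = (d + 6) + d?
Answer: 2880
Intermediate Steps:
z(d, O) = 6 + 2*d (z(d, O) = (6 + d) + d = 6 + 2*d)
U = 360 (U = 18*(6 + 2*7) = 18*(6 + 14) = 18*20 = 360)
(4 - 1*(-4))*U = (4 - 1*(-4))*360 = (4 + 4)*360 = 8*360 = 2880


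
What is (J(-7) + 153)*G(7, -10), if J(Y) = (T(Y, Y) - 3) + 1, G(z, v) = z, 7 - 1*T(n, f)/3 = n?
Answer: 1351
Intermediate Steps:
T(n, f) = 21 - 3*n
J(Y) = 19 - 3*Y (J(Y) = ((21 - 3*Y) - 3) + 1 = (18 - 3*Y) + 1 = 19 - 3*Y)
(J(-7) + 153)*G(7, -10) = ((19 - 3*(-7)) + 153)*7 = ((19 + 21) + 153)*7 = (40 + 153)*7 = 193*7 = 1351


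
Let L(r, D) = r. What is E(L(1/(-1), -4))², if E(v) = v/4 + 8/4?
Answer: 49/16 ≈ 3.0625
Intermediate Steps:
E(v) = 2 + v/4 (E(v) = v*(¼) + 8*(¼) = v/4 + 2 = 2 + v/4)
E(L(1/(-1), -4))² = (2 + (1/(-1))/4)² = (2 + (1*(-1))/4)² = (2 + (¼)*(-1))² = (2 - ¼)² = (7/4)² = 49/16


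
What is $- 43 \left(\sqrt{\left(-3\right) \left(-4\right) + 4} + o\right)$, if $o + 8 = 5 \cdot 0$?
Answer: $172$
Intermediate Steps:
$o = -8$ ($o = -8 + 5 \cdot 0 = -8 + 0 = -8$)
$- 43 \left(\sqrt{\left(-3\right) \left(-4\right) + 4} + o\right) = - 43 \left(\sqrt{\left(-3\right) \left(-4\right) + 4} - 8\right) = - 43 \left(\sqrt{12 + 4} - 8\right) = - 43 \left(\sqrt{16} - 8\right) = - 43 \left(4 - 8\right) = \left(-43\right) \left(-4\right) = 172$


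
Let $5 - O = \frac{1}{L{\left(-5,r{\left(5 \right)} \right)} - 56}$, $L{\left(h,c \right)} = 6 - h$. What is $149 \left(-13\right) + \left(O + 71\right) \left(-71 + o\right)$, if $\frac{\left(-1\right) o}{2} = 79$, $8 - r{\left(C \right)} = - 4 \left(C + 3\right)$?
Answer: $- \frac{870574}{45} \approx -19346.0$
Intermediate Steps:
$r{\left(C \right)} = 20 + 4 C$ ($r{\left(C \right)} = 8 - - 4 \left(C + 3\right) = 8 - - 4 \left(3 + C\right) = 8 - \left(-12 - 4 C\right) = 8 + \left(12 + 4 C\right) = 20 + 4 C$)
$o = -158$ ($o = \left(-2\right) 79 = -158$)
$O = \frac{226}{45}$ ($O = 5 - \frac{1}{\left(6 - -5\right) - 56} = 5 - \frac{1}{\left(6 + 5\right) - 56} = 5 - \frac{1}{11 - 56} = 5 - \frac{1}{-45} = 5 - - \frac{1}{45} = 5 + \frac{1}{45} = \frac{226}{45} \approx 5.0222$)
$149 \left(-13\right) + \left(O + 71\right) \left(-71 + o\right) = 149 \left(-13\right) + \left(\frac{226}{45} + 71\right) \left(-71 - 158\right) = -1937 + \frac{3421}{45} \left(-229\right) = -1937 - \frac{783409}{45} = - \frac{870574}{45}$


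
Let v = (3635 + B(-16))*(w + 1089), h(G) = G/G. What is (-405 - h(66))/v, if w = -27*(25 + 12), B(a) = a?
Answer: -29/23265 ≈ -0.0012465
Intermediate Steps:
w = -999 (w = -27*37 = -999)
h(G) = 1
v = 325710 (v = (3635 - 16)*(-999 + 1089) = 3619*90 = 325710)
(-405 - h(66))/v = (-405 - 1*1)/325710 = (-405 - 1)*(1/325710) = -406*1/325710 = -29/23265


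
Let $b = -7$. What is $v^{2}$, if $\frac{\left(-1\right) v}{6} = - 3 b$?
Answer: $15876$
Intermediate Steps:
$v = -126$ ($v = - 6 \left(\left(-3\right) \left(-7\right)\right) = \left(-6\right) 21 = -126$)
$v^{2} = \left(-126\right)^{2} = 15876$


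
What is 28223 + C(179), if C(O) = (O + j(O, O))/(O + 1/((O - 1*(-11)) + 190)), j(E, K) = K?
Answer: 1919892723/68021 ≈ 28225.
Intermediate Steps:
C(O) = 2*O/(O + 1/(201 + O)) (C(O) = (O + O)/(O + 1/((O - 1*(-11)) + 190)) = (2*O)/(O + 1/((O + 11) + 190)) = (2*O)/(O + 1/((11 + O) + 190)) = (2*O)/(O + 1/(201 + O)) = 2*O/(O + 1/(201 + O)))
28223 + C(179) = 28223 + 2*179*(201 + 179)/(1 + 179² + 201*179) = 28223 + 2*179*380/(1 + 32041 + 35979) = 28223 + 2*179*380/68021 = 28223 + 2*179*(1/68021)*380 = 28223 + 136040/68021 = 1919892723/68021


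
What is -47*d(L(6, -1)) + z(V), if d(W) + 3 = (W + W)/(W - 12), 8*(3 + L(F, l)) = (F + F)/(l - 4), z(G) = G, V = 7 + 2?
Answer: 6616/51 ≈ 129.73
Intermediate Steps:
V = 9
L(F, l) = -3 + F/(4*(-4 + l)) (L(F, l) = -3 + ((F + F)/(l - 4))/8 = -3 + ((2*F)/(-4 + l))/8 = -3 + (2*F/(-4 + l))/8 = -3 + F/(4*(-4 + l)))
d(W) = -3 + 2*W/(-12 + W) (d(W) = -3 + (W + W)/(W - 12) = -3 + (2*W)/(-12 + W) = -3 + 2*W/(-12 + W))
-47*d(L(6, -1)) + z(V) = -47*(36 - (48 + 6 - 12*(-1))/(4*(-4 - 1)))/(-12 + (48 + 6 - 12*(-1))/(4*(-4 - 1))) + 9 = -47*(36 - (48 + 6 + 12)/(4*(-5)))/(-12 + (1/4)*(48 + 6 + 12)/(-5)) + 9 = -47*(36 - (-1)*66/(4*5))/(-12 + (1/4)*(-1/5)*66) + 9 = -47*(36 - 1*(-33/10))/(-12 - 33/10) + 9 = -47*(36 + 33/10)/(-153/10) + 9 = -(-470)*393/(153*10) + 9 = -47*(-131/51) + 9 = 6157/51 + 9 = 6616/51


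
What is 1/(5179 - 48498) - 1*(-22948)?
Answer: 994084411/43319 ≈ 22948.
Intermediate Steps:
1/(5179 - 48498) - 1*(-22948) = 1/(-43319) + 22948 = -1/43319 + 22948 = 994084411/43319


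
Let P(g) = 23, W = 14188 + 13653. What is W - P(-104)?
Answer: 27818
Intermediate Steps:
W = 27841
W - P(-104) = 27841 - 1*23 = 27841 - 23 = 27818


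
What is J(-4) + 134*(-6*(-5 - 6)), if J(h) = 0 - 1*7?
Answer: 8837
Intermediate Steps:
J(h) = -7 (J(h) = 0 - 7 = -7)
J(-4) + 134*(-6*(-5 - 6)) = -7 + 134*(-6*(-5 - 6)) = -7 + 134*(-6*(-11)) = -7 + 134*66 = -7 + 8844 = 8837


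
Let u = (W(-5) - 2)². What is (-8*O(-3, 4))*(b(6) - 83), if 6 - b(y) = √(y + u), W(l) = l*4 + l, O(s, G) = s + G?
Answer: 616 + 56*√15 ≈ 832.89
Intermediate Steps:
O(s, G) = G + s
W(l) = 5*l (W(l) = 4*l + l = 5*l)
u = 729 (u = (5*(-5) - 2)² = (-25 - 2)² = (-27)² = 729)
b(y) = 6 - √(729 + y) (b(y) = 6 - √(y + 729) = 6 - √(729 + y))
(-8*O(-3, 4))*(b(6) - 83) = (-8*(4 - 3))*((6 - √(729 + 6)) - 83) = (-8*1)*((6 - √735) - 83) = -8*((6 - 7*√15) - 83) = -8*(-77 - 7*√15) = 616 + 56*√15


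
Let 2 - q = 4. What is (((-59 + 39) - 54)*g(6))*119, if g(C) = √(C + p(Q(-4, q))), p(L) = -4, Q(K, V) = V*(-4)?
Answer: -8806*√2 ≈ -12454.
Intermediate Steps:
q = -2 (q = 2 - 1*4 = 2 - 4 = -2)
Q(K, V) = -4*V
g(C) = √(-4 + C) (g(C) = √(C - 4) = √(-4 + C))
(((-59 + 39) - 54)*g(6))*119 = (((-59 + 39) - 54)*√(-4 + 6))*119 = ((-20 - 54)*√2)*119 = -74*√2*119 = -8806*√2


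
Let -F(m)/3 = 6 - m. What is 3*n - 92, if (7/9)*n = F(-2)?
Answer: -1292/7 ≈ -184.57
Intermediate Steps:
F(m) = -18 + 3*m (F(m) = -3*(6 - m) = -18 + 3*m)
n = -216/7 (n = 9*(-18 + 3*(-2))/7 = 9*(-18 - 6)/7 = (9/7)*(-24) = -216/7 ≈ -30.857)
3*n - 92 = 3*(-216/7) - 92 = -648/7 - 92 = -1292/7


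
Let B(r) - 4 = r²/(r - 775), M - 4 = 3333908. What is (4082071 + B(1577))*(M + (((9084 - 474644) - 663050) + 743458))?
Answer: 4830527528656020/401 ≈ 1.2046e+13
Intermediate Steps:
M = 3333912 (M = 4 + 3333908 = 3333912)
B(r) = 4 + r²/(-775 + r) (B(r) = 4 + r²/(r - 775) = 4 + r²/(-775 + r))
(4082071 + B(1577))*(M + (((9084 - 474644) - 663050) + 743458)) = (4082071 + (-3100 + 1577² + 4*1577)/(-775 + 1577))*(3333912 + (((9084 - 474644) - 663050) + 743458)) = (4082071 + (-3100 + 2486929 + 6308)/802)*(3333912 + ((-465560 - 663050) + 743458)) = (4082071 + (1/802)*2490137)*(3333912 + (-1128610 + 743458)) = (4082071 + 2490137/802)*(3333912 - 385152) = (3276311079/802)*2948760 = 4830527528656020/401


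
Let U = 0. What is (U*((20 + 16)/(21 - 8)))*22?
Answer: 0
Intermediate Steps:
(U*((20 + 16)/(21 - 8)))*22 = (0*((20 + 16)/(21 - 8)))*22 = (0*(36/13))*22 = 0*22 = 0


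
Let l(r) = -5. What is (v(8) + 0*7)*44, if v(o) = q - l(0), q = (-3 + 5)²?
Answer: 396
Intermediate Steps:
q = 4 (q = 2² = 4)
v(o) = 9 (v(o) = 4 - 1*(-5) = 4 + 5 = 9)
(v(8) + 0*7)*44 = (9 + 0*7)*44 = (9 + 0)*44 = 9*44 = 396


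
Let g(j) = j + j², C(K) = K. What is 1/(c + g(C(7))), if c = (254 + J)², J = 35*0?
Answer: 1/64572 ≈ 1.5487e-5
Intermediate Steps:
J = 0
c = 64516 (c = (254 + 0)² = 254² = 64516)
1/(c + g(C(7))) = 1/(64516 + 7*(1 + 7)) = 1/(64516 + 7*8) = 1/(64516 + 56) = 1/64572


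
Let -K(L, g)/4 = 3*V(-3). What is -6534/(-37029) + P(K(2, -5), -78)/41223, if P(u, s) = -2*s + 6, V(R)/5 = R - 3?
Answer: 30594420/169605163 ≈ 0.18039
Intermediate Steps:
V(R) = -15 + 5*R (V(R) = 5*(R - 3) = 5*(-3 + R) = -15 + 5*R)
K(L, g) = 360 (K(L, g) = -12*(-15 + 5*(-3)) = -12*(-15 - 15) = -12*(-30) = -4*(-90) = 360)
P(u, s) = 6 - 2*s
-6534/(-37029) + P(K(2, -5), -78)/41223 = -6534/(-37029) + (6 - 2*(-78))/41223 = -6534*(-1/37029) + (6 + 156)*(1/41223) = 2178/12343 + 162*(1/41223) = 2178/12343 + 54/13741 = 30594420/169605163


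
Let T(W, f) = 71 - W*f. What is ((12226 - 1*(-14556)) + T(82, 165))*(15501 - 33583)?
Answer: -240906486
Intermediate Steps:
T(W, f) = 71 - W*f
((12226 - 1*(-14556)) + T(82, 165))*(15501 - 33583) = ((12226 - 1*(-14556)) + (71 - 1*82*165))*(15501 - 33583) = ((12226 + 14556) + (71 - 13530))*(-18082) = (26782 - 13459)*(-18082) = 13323*(-18082) = -240906486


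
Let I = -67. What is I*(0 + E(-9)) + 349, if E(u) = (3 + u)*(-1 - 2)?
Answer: -857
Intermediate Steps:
E(u) = -9 - 3*u (E(u) = (3 + u)*(-3) = -9 - 3*u)
I*(0 + E(-9)) + 349 = -67*(0 + (-9 - 3*(-9))) + 349 = -67*(0 + (-9 + 27)) + 349 = -67*(0 + 18) + 349 = -67*18 + 349 = -1206 + 349 = -857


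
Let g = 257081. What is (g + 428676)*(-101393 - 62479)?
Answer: -112376371104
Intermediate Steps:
(g + 428676)*(-101393 - 62479) = (257081 + 428676)*(-101393 - 62479) = 685757*(-163872) = -112376371104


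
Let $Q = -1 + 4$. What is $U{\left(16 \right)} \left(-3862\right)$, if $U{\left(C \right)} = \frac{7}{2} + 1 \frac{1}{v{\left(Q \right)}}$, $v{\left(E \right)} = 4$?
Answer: $- \frac{28965}{2} \approx -14483.0$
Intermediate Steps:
$Q = 3$
$U{\left(C \right)} = \frac{15}{4}$ ($U{\left(C \right)} = \frac{7}{2} + 1 \cdot \frac{1}{4} = 7 \cdot \frac{1}{2} + 1 \cdot \frac{1}{4} = \frac{7}{2} + \frac{1}{4} = \frac{15}{4}$)
$U{\left(16 \right)} \left(-3862\right) = \frac{15}{4} \left(-3862\right) = - \frac{28965}{2}$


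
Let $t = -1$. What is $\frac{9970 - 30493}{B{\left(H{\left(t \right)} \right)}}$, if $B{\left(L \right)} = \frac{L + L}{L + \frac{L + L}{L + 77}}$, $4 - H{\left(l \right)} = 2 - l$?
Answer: $- \frac{136820}{13} \approx -10525.0$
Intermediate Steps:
$H{\left(l \right)} = 2 + l$ ($H{\left(l \right)} = 4 - \left(2 - l\right) = 4 + \left(-2 + l\right) = 2 + l$)
$B{\left(L \right)} = \frac{2 L}{L + \frac{2 L}{77 + L}}$
$\frac{9970 - 30493}{B{\left(H{\left(t \right)} \right)}} = \frac{9970 - 30493}{2 \frac{1}{79 + \left(2 - 1\right)} \left(77 + \left(2 - 1\right)\right)} = \frac{9970 - 30493}{2 \frac{1}{79 + 1} \left(77 + 1\right)} = - \frac{20523}{2 \cdot \frac{1}{80} \cdot 78} = - \frac{20523}{\frac{39}{20}} = \left(-20523\right) \frac{20}{39} = - \frac{136820}{13}$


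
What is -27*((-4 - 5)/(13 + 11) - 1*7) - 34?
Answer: 1321/8 ≈ 165.13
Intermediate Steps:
-27*((-4 - 5)/(13 + 11) - 1*7) - 34 = -27*(-9/24 - 7) - 34 = -27*(-9*1/24 - 7) - 34 = -27*(-3/8 - 7) - 34 = -27*(-59/8) - 34 = 1593/8 - 34 = 1321/8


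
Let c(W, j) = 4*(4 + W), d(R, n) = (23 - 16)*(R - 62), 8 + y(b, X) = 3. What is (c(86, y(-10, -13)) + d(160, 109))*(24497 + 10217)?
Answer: 36310844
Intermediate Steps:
y(b, X) = -5 (y(b, X) = -8 + 3 = -5)
d(R, n) = -434 + 7*R (d(R, n) = 7*(-62 + R) = -434 + 7*R)
c(W, j) = 16 + 4*W
(c(86, y(-10, -13)) + d(160, 109))*(24497 + 10217) = ((16 + 4*86) + (-434 + 7*160))*(24497 + 10217) = ((16 + 344) + (-434 + 1120))*34714 = (360 + 686)*34714 = 1046*34714 = 36310844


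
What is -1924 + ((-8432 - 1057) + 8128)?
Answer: -3285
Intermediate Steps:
-1924 + ((-8432 - 1057) + 8128) = -1924 + (-9489 + 8128) = -1924 - 1361 = -3285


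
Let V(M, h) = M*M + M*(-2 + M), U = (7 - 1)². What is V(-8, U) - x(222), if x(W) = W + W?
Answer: -300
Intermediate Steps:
U = 36 (U = 6² = 36)
V(M, h) = M² + M*(-2 + M)
x(W) = 2*W
V(-8, U) - x(222) = 2*(-8)*(-1 - 8) - 2*222 = 2*(-8)*(-9) - 1*444 = 144 - 444 = -300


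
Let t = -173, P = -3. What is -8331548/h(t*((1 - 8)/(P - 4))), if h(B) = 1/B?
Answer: 1441357804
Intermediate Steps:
-8331548/h(t*((1 - 8)/(P - 4))) = -8331548*(-173*(1 - 8)/(-3 - 4)) = -8331548*(-(-1211)/(-7)) = -8331548*(-(-1211)*(-1)/7) = -8331548*(-173*1) = -8331548/(1/(-173)) = -8331548/(-1/173) = -8331548*(-173) = 1441357804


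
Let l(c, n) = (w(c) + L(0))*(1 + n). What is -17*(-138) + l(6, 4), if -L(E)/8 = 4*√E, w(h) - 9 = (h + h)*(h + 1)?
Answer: 2811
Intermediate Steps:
w(h) = 9 + 2*h*(1 + h) (w(h) = 9 + (h + h)*(h + 1) = 9 + (2*h)*(1 + h) = 9 + 2*h*(1 + h))
L(E) = -32*√E
l(c, n) = (1 + n)*(9 + 2*c + 2*c²) (l(c, n) = ((9 + 2*c + 2*c²) - 32*√0)*(1 + n) = ((9 + 2*c + 2*c²) - 32*0)*(1 + n) = ((9 + 2*c + 2*c²) + 0)*(1 + n) = (9 + 2*c + 2*c²)*(1 + n) = (1 + n)*(9 + 2*c + 2*c²))
-17*(-138) + l(6, 4) = -17*(-138) + (9 + 2*6 + 2*6² + 4*(9 + 2*6 + 2*6²)) = 2346 + (9 + 12 + 2*36 + 4*(9 + 12 + 2*36)) = 2346 + (9 + 12 + 72 + 4*(9 + 12 + 72)) = 2346 + (9 + 12 + 72 + 4*93) = 2346 + (9 + 12 + 72 + 372) = 2346 + 465 = 2811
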